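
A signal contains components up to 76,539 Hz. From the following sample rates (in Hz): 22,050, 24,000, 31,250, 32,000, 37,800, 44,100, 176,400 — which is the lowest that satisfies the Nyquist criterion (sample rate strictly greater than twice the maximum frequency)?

176,400 Hz

Need sample rate > 2 × 76,539 = 153,078 Hz.
Lowest listed rate above 153,078 Hz is 176,400 Hz.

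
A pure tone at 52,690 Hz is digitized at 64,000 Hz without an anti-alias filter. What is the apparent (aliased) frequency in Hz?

11,310 Hz

Nyquist = 64,000/2 = 32,000 Hz; 52,690 Hz exceeds it.
Alias = |52,690 − 1×64,000| = |52,690 − 64,000| = 11,310 Hz.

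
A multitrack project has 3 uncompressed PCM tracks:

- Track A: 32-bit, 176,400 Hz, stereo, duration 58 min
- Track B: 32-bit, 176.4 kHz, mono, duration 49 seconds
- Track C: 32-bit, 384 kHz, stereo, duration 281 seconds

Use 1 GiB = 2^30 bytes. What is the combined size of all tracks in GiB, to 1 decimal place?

Track A: 58 min = 3,480 s; 176,400 × 3,480 × 4 × 2 = 4,910,976,000 bytes.
Track B: 176,400 × 49 × 4 × 1 = 34,574,400 bytes.
Track C: 384,000 × 281 × 4 × 2 = 863,232,000 bytes.
Total = 5,808,782,400 bytes = 5.4 GiB.

5.4 GiB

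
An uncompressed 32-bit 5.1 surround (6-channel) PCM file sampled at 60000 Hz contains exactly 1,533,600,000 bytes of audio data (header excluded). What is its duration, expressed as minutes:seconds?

17:45

Byte rate = 60,000 × 4 × 6 = 1,440,000 bytes/s.
Duration = 1,533,600,000 / 1,440,000 = 1,065 s.
1,065 s = 17:45.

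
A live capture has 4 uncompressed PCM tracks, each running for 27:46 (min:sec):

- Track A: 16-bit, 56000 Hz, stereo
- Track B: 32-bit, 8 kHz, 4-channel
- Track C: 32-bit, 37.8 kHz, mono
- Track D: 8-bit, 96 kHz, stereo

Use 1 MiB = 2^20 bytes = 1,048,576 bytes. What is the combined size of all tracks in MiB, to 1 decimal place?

27:46 (min:sec) = 1,666 s.
Track A: 56,000 × 1,666 × 2 × 2 = 373,184,000 bytes.
Track B: 8,000 × 1,666 × 4 × 4 = 213,248,000 bytes.
Track C: 37,800 × 1,666 × 4 × 1 = 251,899,200 bytes.
Track D: 96,000 × 1,666 × 1 × 2 = 319,872,000 bytes.
Total = 1,158,203,200 bytes = 1104.5 MiB.

1104.5 MiB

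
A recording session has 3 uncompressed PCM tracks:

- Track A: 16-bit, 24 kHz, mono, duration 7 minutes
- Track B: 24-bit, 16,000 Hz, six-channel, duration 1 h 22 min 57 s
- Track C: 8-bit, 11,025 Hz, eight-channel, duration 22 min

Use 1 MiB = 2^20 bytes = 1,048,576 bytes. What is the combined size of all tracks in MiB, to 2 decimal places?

Track A: 7 minutes = 420 s; 24,000 × 420 × 2 × 1 = 20,160,000 bytes.
Track B: 1 h 22 min 57 s = 4,977 s; 16,000 × 4,977 × 3 × 6 = 1,433,376,000 bytes.
Track C: 22 min = 1,320 s; 11,025 × 1,320 × 1 × 8 = 116,424,000 bytes.
Total = 1,569,960,000 bytes = 1497.23 MiB.

1497.23 MiB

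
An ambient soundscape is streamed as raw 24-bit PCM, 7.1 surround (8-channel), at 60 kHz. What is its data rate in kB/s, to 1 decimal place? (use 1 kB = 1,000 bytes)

Bit rate = 60,000 × 24 × 8 = 11,520,000 bits/s.
11,520,000 / 8 = 1,440,000 B/s = 1440.0 kB/s.

1440.0 kB/s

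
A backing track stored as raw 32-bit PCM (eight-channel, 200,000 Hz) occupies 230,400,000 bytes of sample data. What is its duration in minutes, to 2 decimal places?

0.60 minutes

Byte rate = 200,000 × 4 × 8 = 6,400,000 bytes/s.
Duration = 230,400,000 / 6,400,000 = 36 s.
36 s / 60 = 0.60 minutes.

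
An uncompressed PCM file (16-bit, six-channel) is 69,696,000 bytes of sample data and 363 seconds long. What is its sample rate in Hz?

16,000 Hz

Bytes = sample_rate × seconds × bytes_per_sample × channels.
sample_rate = 69,696,000 / (363 × 2 × 6) = 69,696,000 / 4,356 = 16,000 Hz.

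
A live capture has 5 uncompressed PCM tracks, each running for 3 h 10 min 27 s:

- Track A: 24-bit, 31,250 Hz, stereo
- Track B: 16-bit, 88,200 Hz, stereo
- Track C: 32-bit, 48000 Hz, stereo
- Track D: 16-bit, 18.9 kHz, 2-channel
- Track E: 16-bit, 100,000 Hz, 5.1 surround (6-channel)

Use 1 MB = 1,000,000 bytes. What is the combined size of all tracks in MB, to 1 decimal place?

25138.3 MB

3 h 10 min 27 s = 11,427 s.
Track A: 31,250 × 11,427 × 3 × 2 = 2,142,562,500 bytes.
Track B: 88,200 × 11,427 × 2 × 2 = 4,031,445,600 bytes.
Track C: 48,000 × 11,427 × 4 × 2 = 4,387,968,000 bytes.
Track D: 18,900 × 11,427 × 2 × 2 = 863,881,200 bytes.
Track E: 100,000 × 11,427 × 2 × 6 = 13,712,400,000 bytes.
Total = 25,138,257,300 bytes = 25138.3 MB.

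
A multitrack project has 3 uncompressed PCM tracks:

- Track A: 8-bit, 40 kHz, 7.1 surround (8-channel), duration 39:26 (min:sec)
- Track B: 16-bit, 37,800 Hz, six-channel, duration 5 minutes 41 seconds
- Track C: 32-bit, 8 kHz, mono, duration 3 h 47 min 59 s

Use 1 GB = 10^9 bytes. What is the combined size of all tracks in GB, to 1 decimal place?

Track A: 39:26 (min:sec) = 2,366 s; 40,000 × 2,366 × 1 × 8 = 757,120,000 bytes.
Track B: 5 minutes 41 seconds = 341 s; 37,800 × 341 × 2 × 6 = 154,677,600 bytes.
Track C: 3 h 47 min 59 s = 13,679 s; 8,000 × 13,679 × 4 × 1 = 437,728,000 bytes.
Total = 1,349,525,600 bytes = 1.3 GB.

1.3 GB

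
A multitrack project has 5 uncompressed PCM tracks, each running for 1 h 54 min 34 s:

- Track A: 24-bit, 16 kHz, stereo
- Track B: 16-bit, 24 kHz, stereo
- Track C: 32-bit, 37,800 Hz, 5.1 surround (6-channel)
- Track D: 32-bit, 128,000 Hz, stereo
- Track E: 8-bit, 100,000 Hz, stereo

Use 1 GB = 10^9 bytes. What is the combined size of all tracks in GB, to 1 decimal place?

1 h 54 min 34 s = 6,874 s.
Track A: 16,000 × 6,874 × 3 × 2 = 659,904,000 bytes.
Track B: 24,000 × 6,874 × 2 × 2 = 659,904,000 bytes.
Track C: 37,800 × 6,874 × 4 × 6 = 6,236,092,800 bytes.
Track D: 128,000 × 6,874 × 4 × 2 = 7,038,976,000 bytes.
Track E: 100,000 × 6,874 × 1 × 2 = 1,374,800,000 bytes.
Total = 15,969,676,800 bytes = 16.0 GB.

16.0 GB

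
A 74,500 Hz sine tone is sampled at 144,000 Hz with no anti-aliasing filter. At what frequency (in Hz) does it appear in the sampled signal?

Nyquist = 144,000/2 = 72,000 Hz; 74,500 Hz exceeds it.
Alias = |74,500 − 1×144,000| = |74,500 − 144,000| = 69,500 Hz.

69,500 Hz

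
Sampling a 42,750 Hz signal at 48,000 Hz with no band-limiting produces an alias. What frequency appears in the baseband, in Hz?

5,250 Hz

Nyquist = 48,000/2 = 24,000 Hz; 42,750 Hz exceeds it.
Alias = |42,750 − 1×48,000| = |42,750 − 48,000| = 5,250 Hz.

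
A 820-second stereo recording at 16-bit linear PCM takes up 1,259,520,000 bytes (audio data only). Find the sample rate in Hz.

Bytes = sample_rate × seconds × bytes_per_sample × channels.
sample_rate = 1,259,520,000 / (820 × 2 × 2) = 1,259,520,000 / 3,280 = 384,000 Hz.

384,000 Hz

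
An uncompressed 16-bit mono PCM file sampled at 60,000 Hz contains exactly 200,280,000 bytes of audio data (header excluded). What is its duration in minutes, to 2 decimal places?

Byte rate = 60,000 × 2 × 1 = 120,000 bytes/s.
Duration = 200,280,000 / 120,000 = 1,669 s.
1,669 s / 60 = 27.82 minutes.

27.82 minutes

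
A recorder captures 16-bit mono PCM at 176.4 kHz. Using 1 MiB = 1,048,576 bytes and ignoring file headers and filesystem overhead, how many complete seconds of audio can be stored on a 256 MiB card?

Uncompressed byte rate = 176,400 × 2 × 1 = 352,800 bytes/s.
Capacity = 256 × 1,048,576 = 268,435,456 bytes.
268,435,456 / 352,800 ≈ 760.87 s → 760 seconds.

760 seconds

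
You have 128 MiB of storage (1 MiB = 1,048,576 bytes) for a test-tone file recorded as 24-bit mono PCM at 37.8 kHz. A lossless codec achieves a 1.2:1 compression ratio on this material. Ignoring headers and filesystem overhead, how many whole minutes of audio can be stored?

Uncompressed byte rate = 37,800 × 3 × 1 = 113,400 bytes/s.
After 1.2:1 compression, effective rate ≈ 94500 bytes/s.
Capacity = 128 × 1,048,576 = 134,217,728 bytes.
134,217,728 / effective rate ≈ 1420.29 s → 23 minutes.

23 minutes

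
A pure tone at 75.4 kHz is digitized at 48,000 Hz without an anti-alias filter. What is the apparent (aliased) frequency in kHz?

Nyquist = 48,000/2 = 24,000 Hz; 75,400 Hz exceeds it.
Alias = |75,400 − 2×48,000| = |75,400 − 96,000| = 20,600 Hz = 20.6 kHz.

20.6 kHz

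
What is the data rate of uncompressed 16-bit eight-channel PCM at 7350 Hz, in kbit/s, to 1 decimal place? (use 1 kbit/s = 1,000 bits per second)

940.8 kbit/s

Bit rate = 7,350 × 16 × 8 = 940,800 bits/s.
= 940.8 kbit/s.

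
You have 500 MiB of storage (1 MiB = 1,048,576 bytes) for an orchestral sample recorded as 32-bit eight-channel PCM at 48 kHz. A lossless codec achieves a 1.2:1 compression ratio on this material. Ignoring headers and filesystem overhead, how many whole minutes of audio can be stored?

6 minutes

Uncompressed byte rate = 48,000 × 4 × 8 = 1,536,000 bytes/s.
After 1.2:1 compression, effective rate ≈ 1280000 bytes/s.
Capacity = 500 × 1,048,576 = 524,288,000 bytes.
524,288,000 / effective rate ≈ 409.6 s → 6 minutes.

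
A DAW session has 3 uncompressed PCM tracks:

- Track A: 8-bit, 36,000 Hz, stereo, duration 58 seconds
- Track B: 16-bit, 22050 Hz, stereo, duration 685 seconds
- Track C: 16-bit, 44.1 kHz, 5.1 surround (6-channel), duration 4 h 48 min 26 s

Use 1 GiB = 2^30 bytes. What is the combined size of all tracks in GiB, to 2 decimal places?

Track A: 36,000 × 58 × 1 × 2 = 4,176,000 bytes.
Track B: 22,050 × 685 × 2 × 2 = 60,417,000 bytes.
Track C: 4 h 48 min 26 s = 17,306 s; 44,100 × 17,306 × 2 × 6 = 9,158,335,200 bytes.
Total = 9,222,928,200 bytes = 8.59 GiB.

8.59 GiB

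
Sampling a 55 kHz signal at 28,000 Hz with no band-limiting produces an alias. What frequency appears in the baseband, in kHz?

1 kHz

Nyquist = 28,000/2 = 14,000 Hz; 55,000 Hz exceeds it.
Alias = |55,000 − 2×28,000| = |55,000 − 56,000| = 1,000 Hz = 1 kHz.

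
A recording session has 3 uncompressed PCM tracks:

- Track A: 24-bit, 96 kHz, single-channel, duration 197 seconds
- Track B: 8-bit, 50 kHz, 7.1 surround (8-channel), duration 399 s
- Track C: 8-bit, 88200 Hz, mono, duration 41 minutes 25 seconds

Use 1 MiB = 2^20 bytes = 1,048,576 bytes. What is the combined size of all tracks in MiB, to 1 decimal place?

415.3 MiB

Track A: 96,000 × 197 × 3 × 1 = 56,736,000 bytes.
Track B: 50,000 × 399 × 1 × 8 = 159,600,000 bytes.
Track C: 41 minutes 25 seconds = 2,485 s; 88,200 × 2,485 × 1 × 1 = 219,177,000 bytes.
Total = 435,513,000 bytes = 415.3 MiB.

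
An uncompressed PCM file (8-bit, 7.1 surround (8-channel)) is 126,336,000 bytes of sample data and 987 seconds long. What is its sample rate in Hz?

16,000 Hz

Bytes = sample_rate × seconds × bytes_per_sample × channels.
sample_rate = 126,336,000 / (987 × 1 × 8) = 126,336,000 / 7,896 = 16,000 Hz.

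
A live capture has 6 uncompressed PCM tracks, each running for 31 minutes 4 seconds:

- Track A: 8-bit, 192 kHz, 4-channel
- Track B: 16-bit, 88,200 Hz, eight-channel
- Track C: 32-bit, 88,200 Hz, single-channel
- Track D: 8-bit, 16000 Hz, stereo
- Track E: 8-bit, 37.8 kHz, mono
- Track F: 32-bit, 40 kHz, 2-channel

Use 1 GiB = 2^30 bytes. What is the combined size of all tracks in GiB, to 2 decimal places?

5.07 GiB

31 minutes 4 seconds = 1,864 s.
Track A: 192,000 × 1,864 × 1 × 4 = 1,431,552,000 bytes.
Track B: 88,200 × 1,864 × 2 × 8 = 2,630,476,800 bytes.
Track C: 88,200 × 1,864 × 4 × 1 = 657,619,200 bytes.
Track D: 16,000 × 1,864 × 1 × 2 = 59,648,000 bytes.
Track E: 37,800 × 1,864 × 1 × 1 = 70,459,200 bytes.
Track F: 40,000 × 1,864 × 4 × 2 = 596,480,000 bytes.
Total = 5,446,235,200 bytes = 5.07 GiB.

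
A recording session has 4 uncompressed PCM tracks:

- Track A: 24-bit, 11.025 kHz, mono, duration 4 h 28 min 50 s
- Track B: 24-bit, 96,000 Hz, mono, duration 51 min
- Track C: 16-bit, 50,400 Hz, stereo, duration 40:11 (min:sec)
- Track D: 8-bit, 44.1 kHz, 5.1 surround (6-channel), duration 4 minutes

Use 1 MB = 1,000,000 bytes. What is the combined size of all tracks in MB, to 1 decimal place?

Track A: 4 h 28 min 50 s = 16,130 s; 11,025 × 16,130 × 3 × 1 = 533,499,750 bytes.
Track B: 51 min = 3,060 s; 96,000 × 3,060 × 3 × 1 = 881,280,000 bytes.
Track C: 40:11 (min:sec) = 2,411 s; 50,400 × 2,411 × 2 × 2 = 486,057,600 bytes.
Track D: 4 minutes = 240 s; 44,100 × 240 × 1 × 6 = 63,504,000 bytes.
Total = 1,964,341,350 bytes = 1964.3 MB.

1964.3 MB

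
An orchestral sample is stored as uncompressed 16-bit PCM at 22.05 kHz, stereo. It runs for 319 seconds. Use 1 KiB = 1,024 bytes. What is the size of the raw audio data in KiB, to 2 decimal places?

27476.37 KiB

Bytes = 22,050 samples/s × 319 s × 2 bytes/sample × 2 ch = 28,135,800 bytes.
28,135,800 / 1,024 = 27476.37 KiB.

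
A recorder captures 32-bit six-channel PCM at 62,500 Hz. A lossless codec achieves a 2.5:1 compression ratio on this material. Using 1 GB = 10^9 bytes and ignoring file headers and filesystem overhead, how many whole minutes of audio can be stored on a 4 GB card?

111 minutes

Uncompressed byte rate = 62,500 × 4 × 6 = 1,500,000 bytes/s.
After 2.5:1 compression, effective rate ≈ 600000 bytes/s.
Capacity = 4 × 1,000,000,000 = 4,000,000,000 bytes.
4,000,000,000 / effective rate ≈ 6666.67 s → 111 minutes.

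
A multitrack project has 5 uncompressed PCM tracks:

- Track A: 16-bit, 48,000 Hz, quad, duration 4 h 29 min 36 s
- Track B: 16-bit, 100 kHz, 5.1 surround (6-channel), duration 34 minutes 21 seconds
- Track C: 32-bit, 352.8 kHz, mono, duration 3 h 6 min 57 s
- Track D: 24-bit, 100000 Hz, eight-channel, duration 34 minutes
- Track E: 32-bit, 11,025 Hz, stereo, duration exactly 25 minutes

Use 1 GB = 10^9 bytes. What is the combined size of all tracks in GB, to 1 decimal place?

Track A: 4 h 29 min 36 s = 16,176 s; 48,000 × 16,176 × 2 × 4 = 6,211,584,000 bytes.
Track B: 34 minutes 21 seconds = 2,061 s; 100,000 × 2,061 × 2 × 6 = 2,473,200,000 bytes.
Track C: 3 h 6 min 57 s = 11,217 s; 352,800 × 11,217 × 4 × 1 = 15,829,430,400 bytes.
Track D: 34 minutes = 2,040 s; 100,000 × 2,040 × 3 × 8 = 4,896,000,000 bytes.
Track E: exactly 25 minutes = 1,500 s; 11,025 × 1,500 × 4 × 2 = 132,300,000 bytes.
Total = 29,542,514,400 bytes = 29.5 GB.

29.5 GB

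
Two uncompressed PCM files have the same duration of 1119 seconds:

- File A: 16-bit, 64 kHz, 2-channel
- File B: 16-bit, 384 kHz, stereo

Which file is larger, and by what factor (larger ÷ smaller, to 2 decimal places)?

File B, by a factor of 6.00

File A: 64,000 × 2 × 2 = 256,000 bytes/s.
File B: 384,000 × 2 × 2 = 1,536,000 bytes/s.
File B is larger; ratio = 1,718,784,000 / 286,464,000 = 6.00.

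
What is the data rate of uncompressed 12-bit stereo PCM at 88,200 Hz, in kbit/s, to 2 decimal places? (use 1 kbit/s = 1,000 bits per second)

2116.80 kbit/s

Bit rate = 88,200 × 12 × 2 = 2,116,800 bits/s.
= 2116.80 kbit/s.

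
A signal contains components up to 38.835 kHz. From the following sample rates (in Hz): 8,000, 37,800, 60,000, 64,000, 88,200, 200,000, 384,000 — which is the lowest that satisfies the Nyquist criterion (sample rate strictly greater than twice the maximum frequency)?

88,200 Hz

Need sample rate > 2 × 38,835 = 77,670 Hz.
Lowest listed rate above 77,670 Hz is 88,200 Hz.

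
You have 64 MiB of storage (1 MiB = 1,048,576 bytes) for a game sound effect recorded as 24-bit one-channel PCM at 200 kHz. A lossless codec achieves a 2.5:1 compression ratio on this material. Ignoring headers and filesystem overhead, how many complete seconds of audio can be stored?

Uncompressed byte rate = 200,000 × 3 × 1 = 600,000 bytes/s.
After 2.5:1 compression, effective rate ≈ 240000 bytes/s.
Capacity = 64 × 1,048,576 = 67,108,864 bytes.
67,108,864 / effective rate ≈ 279.62 s → 279 seconds.

279 seconds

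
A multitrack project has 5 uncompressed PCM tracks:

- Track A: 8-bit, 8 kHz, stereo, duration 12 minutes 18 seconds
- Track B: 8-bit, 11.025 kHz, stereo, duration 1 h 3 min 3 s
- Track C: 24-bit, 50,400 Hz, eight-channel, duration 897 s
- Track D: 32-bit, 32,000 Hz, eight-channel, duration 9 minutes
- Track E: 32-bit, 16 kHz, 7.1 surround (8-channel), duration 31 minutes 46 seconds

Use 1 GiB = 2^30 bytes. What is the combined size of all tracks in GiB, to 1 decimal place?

2.5 GiB

Track A: 12 minutes 18 seconds = 738 s; 8,000 × 738 × 1 × 2 = 11,808,000 bytes.
Track B: 1 h 3 min 3 s = 3,783 s; 11,025 × 3,783 × 1 × 2 = 83,415,150 bytes.
Track C: 50,400 × 897 × 3 × 8 = 1,085,011,200 bytes.
Track D: 9 minutes = 540 s; 32,000 × 540 × 4 × 8 = 552,960,000 bytes.
Track E: 31 minutes 46 seconds = 1,906 s; 16,000 × 1,906 × 4 × 8 = 975,872,000 bytes.
Total = 2,709,066,350 bytes = 2.5 GiB.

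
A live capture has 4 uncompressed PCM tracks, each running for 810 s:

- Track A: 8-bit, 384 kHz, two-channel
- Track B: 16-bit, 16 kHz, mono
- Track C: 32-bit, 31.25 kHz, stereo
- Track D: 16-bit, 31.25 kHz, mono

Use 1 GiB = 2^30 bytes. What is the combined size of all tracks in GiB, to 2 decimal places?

Track A: 384,000 × 810 × 1 × 2 = 622,080,000 bytes.
Track B: 16,000 × 810 × 2 × 1 = 25,920,000 bytes.
Track C: 31,250 × 810 × 4 × 2 = 202,500,000 bytes.
Track D: 31,250 × 810 × 2 × 1 = 50,625,000 bytes.
Total = 901,125,000 bytes = 0.84 GiB.

0.84 GiB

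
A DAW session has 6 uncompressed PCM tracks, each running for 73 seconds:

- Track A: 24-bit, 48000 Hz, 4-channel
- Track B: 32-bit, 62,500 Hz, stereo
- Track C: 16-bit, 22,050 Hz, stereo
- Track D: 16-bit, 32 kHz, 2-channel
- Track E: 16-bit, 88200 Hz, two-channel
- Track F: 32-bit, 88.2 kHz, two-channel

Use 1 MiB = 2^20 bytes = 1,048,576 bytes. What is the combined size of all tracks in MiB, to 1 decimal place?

Track A: 48,000 × 73 × 3 × 4 = 42,048,000 bytes.
Track B: 62,500 × 73 × 4 × 2 = 36,500,000 bytes.
Track C: 22,050 × 73 × 2 × 2 = 6,438,600 bytes.
Track D: 32,000 × 73 × 2 × 2 = 9,344,000 bytes.
Track E: 88,200 × 73 × 2 × 2 = 25,754,400 bytes.
Track F: 88,200 × 73 × 4 × 2 = 51,508,800 bytes.
Total = 171,593,800 bytes = 163.6 MiB.

163.6 MiB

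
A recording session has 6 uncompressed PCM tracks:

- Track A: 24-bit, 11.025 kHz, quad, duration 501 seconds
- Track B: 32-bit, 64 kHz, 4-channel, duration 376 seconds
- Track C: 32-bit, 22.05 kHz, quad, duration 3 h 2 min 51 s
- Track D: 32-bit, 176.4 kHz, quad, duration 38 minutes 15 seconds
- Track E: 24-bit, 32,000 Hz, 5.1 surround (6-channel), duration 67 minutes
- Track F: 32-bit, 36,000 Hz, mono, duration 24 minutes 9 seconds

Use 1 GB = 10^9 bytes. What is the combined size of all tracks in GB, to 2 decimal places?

13.32 GB

Track A: 11,025 × 501 × 3 × 4 = 66,282,300 bytes.
Track B: 64,000 × 376 × 4 × 4 = 385,024,000 bytes.
Track C: 3 h 2 min 51 s = 10,971 s; 22,050 × 10,971 × 4 × 4 = 3,870,568,800 bytes.
Track D: 38 minutes 15 seconds = 2,295 s; 176,400 × 2,295 × 4 × 4 = 6,477,408,000 bytes.
Track E: 67 minutes = 4,020 s; 32,000 × 4,020 × 3 × 6 = 2,315,520,000 bytes.
Track F: 24 minutes 9 seconds = 1,449 s; 36,000 × 1,449 × 4 × 1 = 208,656,000 bytes.
Total = 13,323,459,100 bytes = 13.32 GB.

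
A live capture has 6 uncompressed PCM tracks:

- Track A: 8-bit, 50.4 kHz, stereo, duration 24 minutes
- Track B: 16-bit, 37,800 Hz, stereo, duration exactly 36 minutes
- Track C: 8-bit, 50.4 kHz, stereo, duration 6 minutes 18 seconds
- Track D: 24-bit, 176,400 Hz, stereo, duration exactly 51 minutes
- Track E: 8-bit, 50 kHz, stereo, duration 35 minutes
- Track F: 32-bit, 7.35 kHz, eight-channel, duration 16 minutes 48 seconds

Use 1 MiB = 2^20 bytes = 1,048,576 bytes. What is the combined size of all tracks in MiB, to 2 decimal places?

4001.27 MiB

Track A: 24 minutes = 1,440 s; 50,400 × 1,440 × 1 × 2 = 145,152,000 bytes.
Track B: exactly 36 minutes = 2,160 s; 37,800 × 2,160 × 2 × 2 = 326,592,000 bytes.
Track C: 6 minutes 18 seconds = 378 s; 50,400 × 378 × 1 × 2 = 38,102,400 bytes.
Track D: exactly 51 minutes = 3,060 s; 176,400 × 3,060 × 3 × 2 = 3,238,704,000 bytes.
Track E: 35 minutes = 2,100 s; 50,000 × 2,100 × 1 × 2 = 210,000,000 bytes.
Track F: 16 minutes 48 seconds = 1,008 s; 7,350 × 1,008 × 4 × 8 = 237,081,600 bytes.
Total = 4,195,632,000 bytes = 4001.27 MiB.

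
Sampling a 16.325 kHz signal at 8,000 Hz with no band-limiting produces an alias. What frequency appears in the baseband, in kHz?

Nyquist = 8,000/2 = 4,000 Hz; 16,325 Hz exceeds it.
Alias = |16,325 − 2×8,000| = |16,325 − 16,000| = 325 Hz = 0.325 kHz.

0.325 kHz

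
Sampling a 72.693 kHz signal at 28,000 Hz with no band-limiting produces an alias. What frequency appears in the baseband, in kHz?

11.307 kHz

Nyquist = 28,000/2 = 14,000 Hz; 72,693 Hz exceeds it.
Alias = |72,693 − 3×28,000| = |72,693 − 84,000| = 11,307 Hz = 11.307 kHz.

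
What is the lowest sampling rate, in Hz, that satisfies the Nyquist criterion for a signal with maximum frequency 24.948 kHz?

49,896 Hz

Minimum sample rate = 2 × 24,948 Hz = 49,896 Hz.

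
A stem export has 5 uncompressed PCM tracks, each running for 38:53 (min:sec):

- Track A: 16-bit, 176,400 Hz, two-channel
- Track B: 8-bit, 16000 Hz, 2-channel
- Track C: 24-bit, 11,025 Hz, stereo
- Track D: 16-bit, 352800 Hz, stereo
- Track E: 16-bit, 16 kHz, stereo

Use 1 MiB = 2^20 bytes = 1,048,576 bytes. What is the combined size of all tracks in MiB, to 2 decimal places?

38:53 (min:sec) = 2,333 s.
Track A: 176,400 × 2,333 × 2 × 2 = 1,646,164,800 bytes.
Track B: 16,000 × 2,333 × 1 × 2 = 74,656,000 bytes.
Track C: 11,025 × 2,333 × 3 × 2 = 154,327,950 bytes.
Track D: 352,800 × 2,333 × 2 × 2 = 3,292,329,600 bytes.
Track E: 16,000 × 2,333 × 2 × 2 = 149,312,000 bytes.
Total = 5,316,790,350 bytes = 5070.49 MiB.

5070.49 MiB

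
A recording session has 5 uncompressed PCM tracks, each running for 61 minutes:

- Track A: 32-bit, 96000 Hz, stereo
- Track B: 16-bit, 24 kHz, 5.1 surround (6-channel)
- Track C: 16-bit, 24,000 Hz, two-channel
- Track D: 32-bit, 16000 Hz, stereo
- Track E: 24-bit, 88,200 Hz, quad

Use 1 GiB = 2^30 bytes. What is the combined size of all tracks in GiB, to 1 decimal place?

8.0 GiB

61 minutes = 3,660 s.
Track A: 96,000 × 3,660 × 4 × 2 = 2,810,880,000 bytes.
Track B: 24,000 × 3,660 × 2 × 6 = 1,054,080,000 bytes.
Track C: 24,000 × 3,660 × 2 × 2 = 351,360,000 bytes.
Track D: 16,000 × 3,660 × 4 × 2 = 468,480,000 bytes.
Track E: 88,200 × 3,660 × 3 × 4 = 3,873,744,000 bytes.
Total = 8,558,544,000 bytes = 8.0 GiB.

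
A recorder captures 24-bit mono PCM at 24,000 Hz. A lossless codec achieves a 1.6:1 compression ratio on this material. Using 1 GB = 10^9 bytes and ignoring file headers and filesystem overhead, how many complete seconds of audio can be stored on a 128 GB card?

Uncompressed byte rate = 24,000 × 3 × 1 = 72,000 bytes/s.
After 1.6:1 compression, effective rate ≈ 45000 bytes/s.
Capacity = 128 × 1,000,000,000 = 128,000,000,000 bytes.
128,000,000,000 / effective rate ≈ 2844444.44 s → 2,844,444 seconds.

2,844,444 seconds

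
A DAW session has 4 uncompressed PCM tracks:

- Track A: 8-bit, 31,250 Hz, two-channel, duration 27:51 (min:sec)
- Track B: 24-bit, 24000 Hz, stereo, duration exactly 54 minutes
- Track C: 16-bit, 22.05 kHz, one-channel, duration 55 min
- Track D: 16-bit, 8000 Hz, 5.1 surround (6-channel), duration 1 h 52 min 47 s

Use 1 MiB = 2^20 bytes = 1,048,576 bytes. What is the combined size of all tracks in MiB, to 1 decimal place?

Track A: 27:51 (min:sec) = 1,671 s; 31,250 × 1,671 × 1 × 2 = 104,437,500 bytes.
Track B: exactly 54 minutes = 3,240 s; 24,000 × 3,240 × 3 × 2 = 466,560,000 bytes.
Track C: 55 min = 3,300 s; 22,050 × 3,300 × 2 × 1 = 145,530,000 bytes.
Track D: 1 h 52 min 47 s = 6,767 s; 8,000 × 6,767 × 2 × 6 = 649,632,000 bytes.
Total = 1,366,159,500 bytes = 1302.9 MiB.

1302.9 MiB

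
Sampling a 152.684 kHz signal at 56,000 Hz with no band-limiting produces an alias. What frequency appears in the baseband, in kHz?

15.316 kHz

Nyquist = 56,000/2 = 28,000 Hz; 152,684 Hz exceeds it.
Alias = |152,684 − 3×56,000| = |152,684 − 168,000| = 15,316 Hz = 15.316 kHz.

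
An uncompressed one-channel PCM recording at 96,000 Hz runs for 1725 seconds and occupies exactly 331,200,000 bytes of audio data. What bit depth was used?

Bytes per sample = 331,200,000 / (96,000 × 1,725 × 1) = 331,200,000 / 165,600,000 = 2.
Bit depth = 2 × 8 = 16 bits.

16 bits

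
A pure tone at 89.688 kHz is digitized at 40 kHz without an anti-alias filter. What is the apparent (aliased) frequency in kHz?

9.688 kHz

Nyquist = 40,000/2 = 20,000 Hz; 89,688 Hz exceeds it.
Alias = |89,688 − 2×40,000| = |89,688 − 80,000| = 9,688 Hz = 9.688 kHz.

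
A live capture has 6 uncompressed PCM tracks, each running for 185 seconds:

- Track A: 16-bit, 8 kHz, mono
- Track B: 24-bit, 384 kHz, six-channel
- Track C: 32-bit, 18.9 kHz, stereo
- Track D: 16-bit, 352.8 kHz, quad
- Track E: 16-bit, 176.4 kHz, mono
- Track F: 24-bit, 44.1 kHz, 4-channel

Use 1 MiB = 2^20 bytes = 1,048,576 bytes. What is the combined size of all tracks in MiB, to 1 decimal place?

Track A: 8,000 × 185 × 2 × 1 = 2,960,000 bytes.
Track B: 384,000 × 185 × 3 × 6 = 1,278,720,000 bytes.
Track C: 18,900 × 185 × 4 × 2 = 27,972,000 bytes.
Track D: 352,800 × 185 × 2 × 4 = 522,144,000 bytes.
Track E: 176,400 × 185 × 2 × 1 = 65,268,000 bytes.
Track F: 44,100 × 185 × 3 × 4 = 97,902,000 bytes.
Total = 1,994,966,000 bytes = 1902.5 MiB.

1902.5 MiB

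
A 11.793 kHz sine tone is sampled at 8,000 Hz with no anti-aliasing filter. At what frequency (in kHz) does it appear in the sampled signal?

Nyquist = 8,000/2 = 4,000 Hz; 11,793 Hz exceeds it.
Alias = |11,793 − 1×8,000| = |11,793 − 8,000| = 3,793 Hz = 3.793 kHz.

3.793 kHz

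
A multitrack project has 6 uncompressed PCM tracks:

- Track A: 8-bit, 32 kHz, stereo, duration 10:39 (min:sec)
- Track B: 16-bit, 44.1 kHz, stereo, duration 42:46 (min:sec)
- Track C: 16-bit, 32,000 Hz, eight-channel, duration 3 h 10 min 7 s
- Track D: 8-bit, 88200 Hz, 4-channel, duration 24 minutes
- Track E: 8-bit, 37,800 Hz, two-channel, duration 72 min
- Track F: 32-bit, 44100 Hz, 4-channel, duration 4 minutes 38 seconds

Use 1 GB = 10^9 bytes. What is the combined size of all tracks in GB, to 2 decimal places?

7.36 GB

Track A: 10:39 (min:sec) = 639 s; 32,000 × 639 × 1 × 2 = 40,896,000 bytes.
Track B: 42:46 (min:sec) = 2,566 s; 44,100 × 2,566 × 2 × 2 = 452,642,400 bytes.
Track C: 3 h 10 min 7 s = 11,407 s; 32,000 × 11,407 × 2 × 8 = 5,840,384,000 bytes.
Track D: 24 minutes = 1,440 s; 88,200 × 1,440 × 1 × 4 = 508,032,000 bytes.
Track E: 72 min = 4,320 s; 37,800 × 4,320 × 1 × 2 = 326,592,000 bytes.
Track F: 4 minutes 38 seconds = 278 s; 44,100 × 278 × 4 × 4 = 196,156,800 bytes.
Total = 7,364,703,200 bytes = 7.36 GB.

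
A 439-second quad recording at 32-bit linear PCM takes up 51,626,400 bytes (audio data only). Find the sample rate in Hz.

7,350 Hz

Bytes = sample_rate × seconds × bytes_per_sample × channels.
sample_rate = 51,626,400 / (439 × 4 × 4) = 51,626,400 / 7,024 = 7,350 Hz.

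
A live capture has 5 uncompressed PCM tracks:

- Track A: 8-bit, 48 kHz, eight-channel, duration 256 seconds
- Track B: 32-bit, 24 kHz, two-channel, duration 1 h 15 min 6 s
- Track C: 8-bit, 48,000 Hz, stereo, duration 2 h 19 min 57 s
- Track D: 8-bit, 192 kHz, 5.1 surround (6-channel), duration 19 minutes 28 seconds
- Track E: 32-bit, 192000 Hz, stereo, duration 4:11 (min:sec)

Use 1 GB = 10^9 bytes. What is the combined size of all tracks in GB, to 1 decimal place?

Track A: 48,000 × 256 × 1 × 8 = 98,304,000 bytes.
Track B: 1 h 15 min 6 s = 4,506 s; 24,000 × 4,506 × 4 × 2 = 865,152,000 bytes.
Track C: 2 h 19 min 57 s = 8,397 s; 48,000 × 8,397 × 1 × 2 = 806,112,000 bytes.
Track D: 19 minutes 28 seconds = 1,168 s; 192,000 × 1,168 × 1 × 6 = 1,345,536,000 bytes.
Track E: 4:11 (min:sec) = 251 s; 192,000 × 251 × 4 × 2 = 385,536,000 bytes.
Total = 3,500,640,000 bytes = 3.5 GB.

3.5 GB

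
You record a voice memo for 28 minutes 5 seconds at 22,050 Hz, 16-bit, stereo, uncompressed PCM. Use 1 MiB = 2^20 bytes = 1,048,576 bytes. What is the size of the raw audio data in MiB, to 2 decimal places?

Duration = 28 minutes 5 seconds = 1,685 s.
Bytes = 22,050 samples/s × 1,685 s × 2 bytes/sample × 2 ch = 148,617,000 bytes.
148,617,000 / 1,048,576 = 141.73 MiB.

141.73 MiB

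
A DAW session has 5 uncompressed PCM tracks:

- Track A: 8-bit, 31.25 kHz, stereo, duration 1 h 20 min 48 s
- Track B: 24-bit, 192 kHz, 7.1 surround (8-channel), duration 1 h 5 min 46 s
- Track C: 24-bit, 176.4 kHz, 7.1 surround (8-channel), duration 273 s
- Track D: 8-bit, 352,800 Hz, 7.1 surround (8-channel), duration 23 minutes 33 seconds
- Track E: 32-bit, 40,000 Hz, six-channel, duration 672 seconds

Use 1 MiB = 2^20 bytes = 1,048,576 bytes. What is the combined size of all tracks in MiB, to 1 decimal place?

Track A: 1 h 20 min 48 s = 4,848 s; 31,250 × 4,848 × 1 × 2 = 303,000,000 bytes.
Track B: 1 h 5 min 46 s = 3,946 s; 192,000 × 3,946 × 3 × 8 = 18,183,168,000 bytes.
Track C: 176,400 × 273 × 3 × 8 = 1,155,772,800 bytes.
Track D: 23 minutes 33 seconds = 1,413 s; 352,800 × 1,413 × 1 × 8 = 3,988,051,200 bytes.
Track E: 40,000 × 672 × 4 × 6 = 645,120,000 bytes.
Total = 24,275,112,000 bytes = 23150.6 MiB.

23150.6 MiB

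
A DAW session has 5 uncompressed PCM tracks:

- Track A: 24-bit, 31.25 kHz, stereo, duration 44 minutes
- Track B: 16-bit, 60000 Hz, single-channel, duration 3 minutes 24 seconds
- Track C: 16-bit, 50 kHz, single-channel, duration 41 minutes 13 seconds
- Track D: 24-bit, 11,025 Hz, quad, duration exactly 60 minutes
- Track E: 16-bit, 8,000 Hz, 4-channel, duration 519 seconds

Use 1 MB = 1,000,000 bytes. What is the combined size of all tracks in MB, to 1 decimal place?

1276.3 MB

Track A: 44 minutes = 2,640 s; 31,250 × 2,640 × 3 × 2 = 495,000,000 bytes.
Track B: 3 minutes 24 seconds = 204 s; 60,000 × 204 × 2 × 1 = 24,480,000 bytes.
Track C: 41 minutes 13 seconds = 2,473 s; 50,000 × 2,473 × 2 × 1 = 247,300,000 bytes.
Track D: exactly 60 minutes = 3,600 s; 11,025 × 3,600 × 3 × 4 = 476,280,000 bytes.
Track E: 8,000 × 519 × 2 × 4 = 33,216,000 bytes.
Total = 1,276,276,000 bytes = 1276.3 MB.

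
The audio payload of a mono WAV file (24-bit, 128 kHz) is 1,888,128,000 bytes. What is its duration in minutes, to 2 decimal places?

Byte rate = 128,000 × 3 × 1 = 384,000 bytes/s.
Duration = 1,888,128,000 / 384,000 = 4,917 s.
4,917 s / 60 = 81.95 minutes.

81.95 minutes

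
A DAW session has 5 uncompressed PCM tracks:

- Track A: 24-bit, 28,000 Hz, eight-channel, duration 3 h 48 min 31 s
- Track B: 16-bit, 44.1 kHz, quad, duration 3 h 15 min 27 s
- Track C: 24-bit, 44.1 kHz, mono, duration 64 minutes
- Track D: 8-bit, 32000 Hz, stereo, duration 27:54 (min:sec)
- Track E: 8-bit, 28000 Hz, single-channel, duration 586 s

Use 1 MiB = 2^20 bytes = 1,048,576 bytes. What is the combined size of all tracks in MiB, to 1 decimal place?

Track A: 3 h 48 min 31 s = 13,711 s; 28,000 × 13,711 × 3 × 8 = 9,213,792,000 bytes.
Track B: 3 h 15 min 27 s = 11,727 s; 44,100 × 11,727 × 2 × 4 = 4,137,285,600 bytes.
Track C: 64 minutes = 3,840 s; 44,100 × 3,840 × 3 × 1 = 508,032,000 bytes.
Track D: 27:54 (min:sec) = 1,674 s; 32,000 × 1,674 × 1 × 2 = 107,136,000 bytes.
Track E: 28,000 × 586 × 1 × 1 = 16,408,000 bytes.
Total = 13,982,653,600 bytes = 13334.9 MiB.

13334.9 MiB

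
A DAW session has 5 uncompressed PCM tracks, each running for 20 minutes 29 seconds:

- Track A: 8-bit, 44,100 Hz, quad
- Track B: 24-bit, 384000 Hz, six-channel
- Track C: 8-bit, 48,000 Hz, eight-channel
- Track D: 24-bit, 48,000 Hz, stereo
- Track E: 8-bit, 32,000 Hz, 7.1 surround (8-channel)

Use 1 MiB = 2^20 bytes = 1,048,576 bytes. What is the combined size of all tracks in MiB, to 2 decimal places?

9395.75 MiB

20 minutes 29 seconds = 1,229 s.
Track A: 44,100 × 1,229 × 1 × 4 = 216,795,600 bytes.
Track B: 384,000 × 1,229 × 3 × 6 = 8,494,848,000 bytes.
Track C: 48,000 × 1,229 × 1 × 8 = 471,936,000 bytes.
Track D: 48,000 × 1,229 × 3 × 2 = 353,952,000 bytes.
Track E: 32,000 × 1,229 × 1 × 8 = 314,624,000 bytes.
Total = 9,852,155,600 bytes = 9395.75 MiB.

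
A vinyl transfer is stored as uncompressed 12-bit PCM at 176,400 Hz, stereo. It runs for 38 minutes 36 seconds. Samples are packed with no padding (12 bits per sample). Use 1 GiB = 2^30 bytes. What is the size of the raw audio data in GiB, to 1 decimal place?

Duration = 38 minutes 36 seconds = 2,316 s.
Bits = 176,400 × 2,316 × 12 × 2 = 9,805,017,600 bits = 1,225,627,200 bytes.
1,225,627,200 / 1,073,741,824 = 1.1 GiB.

1.1 GiB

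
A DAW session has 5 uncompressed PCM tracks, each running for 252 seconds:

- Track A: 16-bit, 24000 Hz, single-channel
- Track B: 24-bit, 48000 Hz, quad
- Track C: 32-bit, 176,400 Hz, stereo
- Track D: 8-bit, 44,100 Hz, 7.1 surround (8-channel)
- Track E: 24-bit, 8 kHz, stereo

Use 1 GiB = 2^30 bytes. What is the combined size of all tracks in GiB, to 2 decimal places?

Track A: 24,000 × 252 × 2 × 1 = 12,096,000 bytes.
Track B: 48,000 × 252 × 3 × 4 = 145,152,000 bytes.
Track C: 176,400 × 252 × 4 × 2 = 355,622,400 bytes.
Track D: 44,100 × 252 × 1 × 8 = 88,905,600 bytes.
Track E: 8,000 × 252 × 3 × 2 = 12,096,000 bytes.
Total = 613,872,000 bytes = 0.57 GiB.

0.57 GiB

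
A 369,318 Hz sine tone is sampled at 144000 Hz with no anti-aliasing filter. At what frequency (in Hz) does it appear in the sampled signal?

62,682 Hz

Nyquist = 144,000/2 = 72,000 Hz; 369,318 Hz exceeds it.
Alias = |369,318 − 3×144,000| = |369,318 − 432,000| = 62,682 Hz.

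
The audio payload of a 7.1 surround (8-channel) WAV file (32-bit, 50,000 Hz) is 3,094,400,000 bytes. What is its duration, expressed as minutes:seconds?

32:14

Byte rate = 50,000 × 4 × 8 = 1,600,000 bytes/s.
Duration = 3,094,400,000 / 1,600,000 = 1,934 s.
1,934 s = 32:14.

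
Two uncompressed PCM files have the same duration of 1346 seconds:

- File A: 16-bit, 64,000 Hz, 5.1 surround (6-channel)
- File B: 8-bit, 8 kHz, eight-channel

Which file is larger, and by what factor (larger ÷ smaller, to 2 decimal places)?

File A: 64,000 × 2 × 6 = 768,000 bytes/s.
File B: 8,000 × 1 × 8 = 64,000 bytes/s.
File A is larger; ratio = 1,033,728,000 / 86,144,000 = 12.00.

File A, by a factor of 12.00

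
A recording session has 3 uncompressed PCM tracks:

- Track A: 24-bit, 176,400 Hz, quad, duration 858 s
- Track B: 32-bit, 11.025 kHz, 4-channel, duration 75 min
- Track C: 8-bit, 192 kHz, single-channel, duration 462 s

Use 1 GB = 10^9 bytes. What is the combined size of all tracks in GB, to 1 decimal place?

Track A: 176,400 × 858 × 3 × 4 = 1,816,214,400 bytes.
Track B: 75 min = 4,500 s; 11,025 × 4,500 × 4 × 4 = 793,800,000 bytes.
Track C: 192,000 × 462 × 1 × 1 = 88,704,000 bytes.
Total = 2,698,718,400 bytes = 2.7 GB.

2.7 GB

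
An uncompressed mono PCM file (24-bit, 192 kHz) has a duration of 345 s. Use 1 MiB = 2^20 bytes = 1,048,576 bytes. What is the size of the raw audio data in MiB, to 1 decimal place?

189.5 MiB

Bytes = 192,000 samples/s × 345 s × 3 bytes/sample × 1 ch = 198,720,000 bytes.
198,720,000 / 1,048,576 = 189.5 MiB.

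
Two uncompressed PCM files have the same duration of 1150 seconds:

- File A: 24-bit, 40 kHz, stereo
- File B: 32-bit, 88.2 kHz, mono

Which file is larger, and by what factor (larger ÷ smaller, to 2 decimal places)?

File A: 40,000 × 3 × 2 = 240,000 bytes/s.
File B: 88,200 × 4 × 1 = 352,800 bytes/s.
File B is larger; ratio = 405,720,000 / 276,000,000 = 1.47.

File B, by a factor of 1.47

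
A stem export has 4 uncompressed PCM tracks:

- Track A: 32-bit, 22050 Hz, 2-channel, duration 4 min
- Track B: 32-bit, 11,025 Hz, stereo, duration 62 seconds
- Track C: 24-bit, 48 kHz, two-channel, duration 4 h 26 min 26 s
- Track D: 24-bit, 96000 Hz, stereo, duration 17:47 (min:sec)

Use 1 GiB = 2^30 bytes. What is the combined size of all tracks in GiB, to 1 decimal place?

4.9 GiB

Track A: 4 min = 240 s; 22,050 × 240 × 4 × 2 = 42,336,000 bytes.
Track B: 11,025 × 62 × 4 × 2 = 5,468,400 bytes.
Track C: 4 h 26 min 26 s = 15,986 s; 48,000 × 15,986 × 3 × 2 = 4,603,968,000 bytes.
Track D: 17:47 (min:sec) = 1,067 s; 96,000 × 1,067 × 3 × 2 = 614,592,000 bytes.
Total = 5,266,364,400 bytes = 4.9 GiB.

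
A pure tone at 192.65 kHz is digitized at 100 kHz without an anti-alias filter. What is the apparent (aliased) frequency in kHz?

7.35 kHz

Nyquist = 100,000/2 = 50,000 Hz; 192,650 Hz exceeds it.
Alias = |192,650 − 2×100,000| = |192,650 − 200,000| = 7,350 Hz = 7.35 kHz.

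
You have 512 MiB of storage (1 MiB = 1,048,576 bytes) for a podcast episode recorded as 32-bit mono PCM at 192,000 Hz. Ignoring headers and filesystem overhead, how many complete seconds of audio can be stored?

699 seconds

Uncompressed byte rate = 192,000 × 4 × 1 = 768,000 bytes/s.
Capacity = 512 × 1,048,576 = 536,870,912 bytes.
536,870,912 / 768,000 ≈ 699.05 s → 699 seconds.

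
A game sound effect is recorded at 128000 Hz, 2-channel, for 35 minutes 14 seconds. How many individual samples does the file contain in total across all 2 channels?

541,184,000 samples

35 minutes 14 seconds = 2,114 s.
128,000 × 2,114 s × 2 ch = 541,184,000 samples.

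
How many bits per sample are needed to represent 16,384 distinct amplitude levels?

log2(16,384) = 14.

14 bits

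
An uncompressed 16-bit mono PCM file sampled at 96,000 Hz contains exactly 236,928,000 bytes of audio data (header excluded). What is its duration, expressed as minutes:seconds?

Byte rate = 96,000 × 2 × 1 = 192,000 bytes/s.
Duration = 236,928,000 / 192,000 = 1,234 s.
1,234 s = 20:34.

20:34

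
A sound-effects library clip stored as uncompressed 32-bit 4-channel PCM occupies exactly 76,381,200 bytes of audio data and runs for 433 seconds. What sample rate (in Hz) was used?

Bytes = sample_rate × seconds × bytes_per_sample × channels.
sample_rate = 76,381,200 / (433 × 4 × 4) = 76,381,200 / 6,928 = 11,025 Hz.

11,025 Hz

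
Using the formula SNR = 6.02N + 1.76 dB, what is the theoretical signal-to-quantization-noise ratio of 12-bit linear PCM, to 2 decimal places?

74.00 dB

6.02 × 12 + 1.76 = 74.00 dB.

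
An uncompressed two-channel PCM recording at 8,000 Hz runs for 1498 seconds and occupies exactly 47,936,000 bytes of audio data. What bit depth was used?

Bytes per sample = 47,936,000 / (8,000 × 1,498 × 2) = 47,936,000 / 23,968,000 = 2.
Bit depth = 2 × 8 = 16 bits.

16 bits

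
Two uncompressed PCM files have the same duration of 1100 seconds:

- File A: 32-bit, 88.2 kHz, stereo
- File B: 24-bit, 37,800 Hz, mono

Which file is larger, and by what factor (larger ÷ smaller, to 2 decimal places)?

File A, by a factor of 6.22

File A: 88,200 × 4 × 2 = 705,600 bytes/s.
File B: 37,800 × 3 × 1 = 113,400 bytes/s.
File A is larger; ratio = 776,160,000 / 124,740,000 = 6.22.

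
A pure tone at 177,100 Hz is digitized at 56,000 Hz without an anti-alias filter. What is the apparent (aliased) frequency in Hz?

9,100 Hz

Nyquist = 56,000/2 = 28,000 Hz; 177,100 Hz exceeds it.
Alias = |177,100 − 3×56,000| = |177,100 − 168,000| = 9,100 Hz.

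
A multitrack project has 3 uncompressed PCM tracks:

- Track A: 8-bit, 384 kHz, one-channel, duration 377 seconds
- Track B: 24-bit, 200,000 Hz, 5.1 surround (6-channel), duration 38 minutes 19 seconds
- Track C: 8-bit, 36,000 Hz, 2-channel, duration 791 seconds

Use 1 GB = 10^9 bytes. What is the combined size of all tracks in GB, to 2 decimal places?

8.48 GB

Track A: 384,000 × 377 × 1 × 1 = 144,768,000 bytes.
Track B: 38 minutes 19 seconds = 2,299 s; 200,000 × 2,299 × 3 × 6 = 8,276,400,000 bytes.
Track C: 36,000 × 791 × 1 × 2 = 56,952,000 bytes.
Total = 8,478,120,000 bytes = 8.48 GB.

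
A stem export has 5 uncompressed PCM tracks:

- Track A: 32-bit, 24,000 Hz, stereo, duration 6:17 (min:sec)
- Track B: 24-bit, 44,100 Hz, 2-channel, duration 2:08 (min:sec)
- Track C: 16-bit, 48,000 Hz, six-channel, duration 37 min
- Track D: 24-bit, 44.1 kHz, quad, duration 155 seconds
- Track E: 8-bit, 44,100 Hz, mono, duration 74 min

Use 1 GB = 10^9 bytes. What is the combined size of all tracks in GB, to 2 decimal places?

1.66 GB

Track A: 6:17 (min:sec) = 377 s; 24,000 × 377 × 4 × 2 = 72,384,000 bytes.
Track B: 2:08 (min:sec) = 128 s; 44,100 × 128 × 3 × 2 = 33,868,800 bytes.
Track C: 37 min = 2,220 s; 48,000 × 2,220 × 2 × 6 = 1,278,720,000 bytes.
Track D: 44,100 × 155 × 3 × 4 = 82,026,000 bytes.
Track E: 74 min = 4,440 s; 44,100 × 4,440 × 1 × 1 = 195,804,000 bytes.
Total = 1,662,802,800 bytes = 1.66 GB.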